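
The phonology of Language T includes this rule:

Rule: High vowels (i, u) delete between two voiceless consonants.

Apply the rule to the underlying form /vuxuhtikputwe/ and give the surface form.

/u/ is a high vowel flanked by voiceless consonants /x/ and /h/, so it deletes.
/i/ is a high vowel flanked by voiceless consonants /t/ and /k/, so it deletes.
/u/ is a high vowel flanked by voiceless consonants /p/ and /t/, so it deletes.
The other instance of /u/ does not occur in the required environment and remains unchanged.
Surface form: [vuxhtkptwe].

vuxhtkptwe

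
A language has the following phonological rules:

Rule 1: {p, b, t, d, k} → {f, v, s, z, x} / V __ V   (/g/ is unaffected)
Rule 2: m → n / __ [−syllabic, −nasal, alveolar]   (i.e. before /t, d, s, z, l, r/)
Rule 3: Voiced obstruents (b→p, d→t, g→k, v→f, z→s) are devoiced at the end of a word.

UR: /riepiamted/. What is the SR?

Rule 1 (intervocalic spirantization): /p/ is a stop between vowels /e/ and /i/, so it spirantizes to the fricative [f]. /riepiamted/ → riefiamted.
Rule 2 (nasal place assimilation): /m/ precedes the alveolar consonant /t/, so it assimilates in place to [n]. /riefiamted/ → riefianted.
Rule 3 (final devoicing): /d/ is a voiced obstruent in word-final position, so it devoices to [t]. /riefianted/ → riefiantet.

riefiantet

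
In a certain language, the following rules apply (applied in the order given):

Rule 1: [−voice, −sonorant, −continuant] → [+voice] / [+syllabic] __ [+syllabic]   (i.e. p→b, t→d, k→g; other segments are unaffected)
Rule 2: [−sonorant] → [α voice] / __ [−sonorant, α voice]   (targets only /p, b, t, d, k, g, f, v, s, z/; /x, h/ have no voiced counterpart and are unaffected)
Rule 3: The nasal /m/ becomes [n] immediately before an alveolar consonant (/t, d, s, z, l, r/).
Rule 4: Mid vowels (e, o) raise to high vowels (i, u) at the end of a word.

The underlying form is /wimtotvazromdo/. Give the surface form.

wintodvazrondu

Rule 1 (intervocalic voicing): no segment meets the environment; /wimtotvazromdo/ is unchanged.
Rule 2 (regressive voicing assimilation): /t/ precedes the voiced obstruent /v/, so it voices to [d] by assimilation. /wimtotvazromdo/ → wimtodvazromdo.
Rule 3 (nasal place assimilation): /m/ precedes the alveolar consonant /t/, so it assimilates in place to [n]. /m/ precedes the alveolar consonant /d/, so it assimilates in place to [n]. /wimtodvazromdo/ → wintodvazrondo.
Rule 4 (final vowel raising): /o/ is a mid vowel in word-final position, so it raises to [u]. /wintodvazrondo/ → wintodvazrondu.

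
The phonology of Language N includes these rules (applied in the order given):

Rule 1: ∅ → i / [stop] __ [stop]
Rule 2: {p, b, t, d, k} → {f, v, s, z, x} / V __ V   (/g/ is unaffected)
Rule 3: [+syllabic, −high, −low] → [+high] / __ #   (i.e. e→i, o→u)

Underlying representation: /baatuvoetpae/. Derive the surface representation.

baasuvoesifai

Rule 1 (stop-cluster i-epenthesis): /t/ and /p/ form a stop–stop cluster, so [i] is inserted between them. /baatuvoetpae/ → baatuvoetipae.
Rule 2 (intervocalic spirantization): /t/ is a stop between vowels /a/ and /u/, so it spirantizes to the fricative [s]. /t/ is a stop between vowels /e/ and /i/, so it spirantizes to the fricative [s]. /p/ is a stop between vowels /i/ and /a/, so it spirantizes to the fricative [f]. /baatuvoetipae/ → baasuvoesifae.
Rule 3 (final vowel raising): /e/ is a mid vowel in word-final position, so it raises to [i]. /baasuvoesifae/ → baasuvoesifai.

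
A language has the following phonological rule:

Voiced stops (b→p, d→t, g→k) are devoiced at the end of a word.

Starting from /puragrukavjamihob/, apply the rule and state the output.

puragrukavjamihop

Scanning /puragrukavjamihob/: /g/ at position 5 is not in the conditioning environment; /b/ is a voiced stop in word-final position, so it devoices to [p].
Result: [puragrukavjamihop].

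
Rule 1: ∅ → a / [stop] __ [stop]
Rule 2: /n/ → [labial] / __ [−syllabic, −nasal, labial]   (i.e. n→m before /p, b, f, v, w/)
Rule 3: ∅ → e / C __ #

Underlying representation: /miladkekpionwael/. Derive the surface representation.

miladakekapiomwaele

Rule 1 (stop-cluster a-epenthesis): /d/ and /k/ form a stop–stop cluster, so [a] is inserted between them. /k/ and /p/ form a stop–stop cluster, so [a] is inserted between them. /miladkekpionwael/ → miladakekapionwael.
Rule 2 (nasal place assimilation): /n/ precedes the labial consonant /w/, so it assimilates in place to [m]. /miladakekapionwael/ → miladakekapiomwael.
Rule 3 (final e-epenthesis): the form ends in the consonant /l/, so [e] is inserted word-finally. /miladakekapiomwael/ → miladakekapiomwaele.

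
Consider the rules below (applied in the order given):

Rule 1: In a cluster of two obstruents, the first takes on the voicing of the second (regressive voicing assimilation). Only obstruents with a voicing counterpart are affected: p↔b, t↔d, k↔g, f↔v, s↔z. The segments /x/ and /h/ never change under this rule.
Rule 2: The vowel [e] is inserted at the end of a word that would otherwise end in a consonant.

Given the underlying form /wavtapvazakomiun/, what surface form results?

waftabvazakomiune

Rule 1 (regressive voicing assimilation): /v/ precedes the voiceless obstruent /t/, so it devoices to [f] by assimilation. /p/ precedes the voiced obstruent /v/, so it voices to [b] by assimilation. /wavtapvazakomiun/ → waftabvazakomiun.
Rule 2 (final e-epenthesis): the form ends in the consonant /n/, so [e] is inserted word-finally. /waftabvazakomiun/ → waftabvazakomiune.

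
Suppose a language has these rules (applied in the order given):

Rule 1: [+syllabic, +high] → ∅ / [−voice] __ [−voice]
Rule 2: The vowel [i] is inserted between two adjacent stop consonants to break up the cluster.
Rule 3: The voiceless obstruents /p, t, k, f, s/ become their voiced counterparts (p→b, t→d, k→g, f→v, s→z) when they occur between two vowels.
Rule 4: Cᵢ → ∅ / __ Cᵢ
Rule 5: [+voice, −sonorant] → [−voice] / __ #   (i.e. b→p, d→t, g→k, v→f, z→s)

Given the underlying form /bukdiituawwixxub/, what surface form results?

bugidiiduawixup

Rule 1 (high vowel syncope): no segment meets the environment; /bukdiituawwixxub/ is unchanged.
Rule 2 (stop-cluster i-epenthesis): /k/ and /d/ form a stop–stop cluster, so [i] is inserted between them. /bukdiituawwixxub/ → bukidiituawwixxub.
Rule 3 (intervocalic voicing): /k/ is a voiceless obstruent between vowels /u/ and /i/, so it voices to [g]. /t/ is a voiceless obstruent between vowels /i/ and /u/, so it voices to [d]. /bukidiituawwixxub/ → bugidiiduawwixxub.
Rule 4 (degemination): /ww/ is a geminate; the first /w/ deletes. /xx/ is a geminate; the first /x/ deletes. /bugidiiduawwixxub/ → bugidiiduawixub.
Rule 5 (final devoicing): /b/ is a voiced obstruent in word-final position, so it devoices to [p]. /bugidiiduawixub/ → bugidiiduawixup.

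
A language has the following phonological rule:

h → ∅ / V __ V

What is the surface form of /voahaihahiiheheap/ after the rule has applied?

voaaiaiieeap

/h/ occurs between vowels /a/ and /a/, so it deletes.
/h/ occurs between vowels /i/ and /a/, so it deletes.
/h/ occurs between vowels /a/ and /i/, so it deletes.
/h/ occurs between vowels /i/ and /e/, so it deletes.
/h/ occurs between vowels /e/ and /e/, so it deletes.
Surface form: [voaaiaiieeap].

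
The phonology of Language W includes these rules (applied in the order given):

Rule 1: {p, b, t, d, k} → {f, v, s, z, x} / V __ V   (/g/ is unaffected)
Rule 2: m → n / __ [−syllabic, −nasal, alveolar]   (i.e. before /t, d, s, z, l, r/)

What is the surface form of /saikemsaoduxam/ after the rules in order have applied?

saixensaozuxam

Rule 1 (intervocalic spirantization): /k/ is a stop between vowels /i/ and /e/, so it spirantizes to the fricative [x]. /d/ is a stop between vowels /o/ and /u/, so it spirantizes to the fricative [z]. /saikemsaoduxam/ → saixemsaozuxam.
Rule 2 (nasal place assimilation): /m/ precedes the alveolar consonant /s/, so it assimilates in place to [n]. /saixemsaozuxam/ → saixensaozuxam.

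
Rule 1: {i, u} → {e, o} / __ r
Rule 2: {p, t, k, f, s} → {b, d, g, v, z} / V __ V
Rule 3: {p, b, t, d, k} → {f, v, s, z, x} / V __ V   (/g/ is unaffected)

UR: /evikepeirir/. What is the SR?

Rule 1 (pre-rhotic lowering): /i/ is a high vowel immediately before /r/, so it lowers to [e]. /i/ is a high vowel immediately before /r/, so it lowers to [e]. /evikepeirir/ → evikepeerer.
Rule 2 (intervocalic voicing): /k/ is a voiceless obstruent between vowels /i/ and /e/, so it voices to [g]. /p/ is a voiceless obstruent between vowels /e/ and /e/, so it voices to [b]. /evikepeerer/ → evigebeerer.
Rule 3 (intervocalic spirantization): /b/ is a stop between vowels /e/ and /e/, so it spirantizes to the fricative [v]. /evigebeerer/ → evigeveerer.

evigeveerer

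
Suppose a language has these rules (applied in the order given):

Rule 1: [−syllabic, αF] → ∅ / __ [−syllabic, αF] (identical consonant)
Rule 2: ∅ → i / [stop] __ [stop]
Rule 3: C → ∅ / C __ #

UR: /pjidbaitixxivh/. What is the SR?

pjidibaitixiv

Rule 1 (degemination): /xx/ is a geminate; the first /x/ deletes. /pjidbaitixxivh/ → pjidbaitixivh.
Rule 2 (stop-cluster i-epenthesis): /d/ and /b/ form a stop–stop cluster, so [i] is inserted between them. /pjidbaitixivh/ → pjidibaitixivh.
Rule 3 (final cluster simplification): /h/ is the second consonant of a word-final cluster /vh/, so it deletes. /pjidibaitixivh/ → pjidibaitixiv.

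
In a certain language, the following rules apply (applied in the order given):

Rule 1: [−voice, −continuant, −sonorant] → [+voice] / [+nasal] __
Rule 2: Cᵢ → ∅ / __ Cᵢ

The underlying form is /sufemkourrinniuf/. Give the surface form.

Rule 1 (post-nasal voicing): /k/ is a voiceless stop immediately after the nasal /m/, so it voices to [g]. /sufemkourrinniuf/ → sufemgourrinniuf.
Rule 2 (degemination): /rr/ is a geminate; the first /r/ deletes. /nn/ is a geminate; the first /n/ deletes. /sufemgourrinniuf/ → sufemgouriniuf.

sufemgouriniuf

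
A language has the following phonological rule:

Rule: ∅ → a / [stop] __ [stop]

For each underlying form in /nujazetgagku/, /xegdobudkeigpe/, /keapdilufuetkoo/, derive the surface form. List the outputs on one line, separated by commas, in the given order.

nujazetagagaku, xegadobudakeigape, keapadilufuetakoo

/nujazetgagku/: /t/ and /g/ form a stop–stop cluster, so [a] is inserted between them. /g/ and /k/ form a stop–stop cluster, so [a] is inserted between them. → [nujazetagagaku].
/xegdobudkeigpe/: /g/ and /d/ form a stop–stop cluster, so [a] is inserted between them. /d/ and /k/ form a stop–stop cluster, so [a] is inserted between them. /g/ and /p/ form a stop–stop cluster, so [a] is inserted between them. → [xegadobudakeigape].
/keapdilufuetkoo/: /p/ and /d/ form a stop–stop cluster, so [a] is inserted between them. /t/ and /k/ form a stop–stop cluster, so [a] is inserted between them. → [keapadilufuetakoo].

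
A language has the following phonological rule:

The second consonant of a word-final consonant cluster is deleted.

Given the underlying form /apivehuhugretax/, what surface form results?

apivehuhugretax

No segment of /apivehuhugretax/ meets the structural description of the rule, so the form surfaces unchanged.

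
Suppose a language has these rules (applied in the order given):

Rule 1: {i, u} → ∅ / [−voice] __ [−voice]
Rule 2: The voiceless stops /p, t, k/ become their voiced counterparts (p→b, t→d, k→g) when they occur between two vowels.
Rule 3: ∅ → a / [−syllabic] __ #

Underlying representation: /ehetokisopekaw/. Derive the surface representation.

Rule 1 (high vowel syncope): /i/ is a high vowel flanked by voiceless consonants /k/ and /s/, so it deletes. /ehetokisopekaw/ → ehetoksopekaw.
Rule 2 (intervocalic voicing): /t/ is a voiceless stop between vowels /e/ and /o/, so it voices to [d]. /p/ is a voiceless stop between vowels /o/ and /e/, so it voices to [b]. /k/ is a voiceless stop between vowels /e/ and /a/, so it voices to [g]. /ehetoksopekaw/ → ehedoksobegaw.
Rule 3 (final a-epenthesis): the form ends in the consonant /w/, so [a] is inserted word-finally. /ehedoksobegaw/ → ehedoksobegawa.

ehedoksobegawa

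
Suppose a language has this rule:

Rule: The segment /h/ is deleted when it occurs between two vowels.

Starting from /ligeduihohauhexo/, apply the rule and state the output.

/h/ occurs between vowels /i/ and /o/, so it deletes.
/h/ occurs between vowels /o/ and /a/, so it deletes.
/h/ occurs between vowels /u/ and /e/, so it deletes.
Surface form: [ligeduioauexo].

ligeduioauexo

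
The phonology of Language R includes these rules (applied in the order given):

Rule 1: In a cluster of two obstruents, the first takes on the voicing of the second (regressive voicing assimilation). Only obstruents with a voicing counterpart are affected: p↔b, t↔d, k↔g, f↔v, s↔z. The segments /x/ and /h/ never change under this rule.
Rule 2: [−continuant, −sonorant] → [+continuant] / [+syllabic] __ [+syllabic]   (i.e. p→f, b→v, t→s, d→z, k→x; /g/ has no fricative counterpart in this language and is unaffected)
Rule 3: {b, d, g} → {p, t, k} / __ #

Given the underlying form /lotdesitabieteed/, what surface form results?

loddesisavieseet

Rule 1 (regressive voicing assimilation): /t/ precedes the voiced obstruent /d/, so it voices to [d] by assimilation. /lotdesitabieteed/ → loddesitabieteed.
Rule 2 (intervocalic spirantization): /t/ is a stop between vowels /i/ and /a/, so it spirantizes to the fricative [s]. /b/ is a stop between vowels /a/ and /i/, so it spirantizes to the fricative [v]. /t/ is a stop between vowels /e/ and /e/, so it spirantizes to the fricative [s]. /loddesitabieteed/ → loddesisavieseed.
Rule 3 (final devoicing): /d/ is a voiced stop in word-final position, so it devoices to [t]. /loddesisavieseed/ → loddesisavieseet.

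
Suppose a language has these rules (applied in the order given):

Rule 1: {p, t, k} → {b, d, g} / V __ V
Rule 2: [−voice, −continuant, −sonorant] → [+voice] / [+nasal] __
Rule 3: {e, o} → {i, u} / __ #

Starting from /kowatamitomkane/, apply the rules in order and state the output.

Rule 1 (intervocalic voicing): /t/ is a voiceless stop between vowels /a/ and /a/, so it voices to [d]. /t/ is a voiceless stop between vowels /i/ and /o/, so it voices to [d]. /kowatamitomkane/ → kowadamidomkane.
Rule 2 (post-nasal voicing): /k/ is a voiceless stop immediately after the nasal /m/, so it voices to [g]. /kowadamidomkane/ → kowadamidomgane.
Rule 3 (final vowel raising): /e/ is a mid vowel in word-final position, so it raises to [i]. /kowadamidomgane/ → kowadamidomgani.

kowadamidomgani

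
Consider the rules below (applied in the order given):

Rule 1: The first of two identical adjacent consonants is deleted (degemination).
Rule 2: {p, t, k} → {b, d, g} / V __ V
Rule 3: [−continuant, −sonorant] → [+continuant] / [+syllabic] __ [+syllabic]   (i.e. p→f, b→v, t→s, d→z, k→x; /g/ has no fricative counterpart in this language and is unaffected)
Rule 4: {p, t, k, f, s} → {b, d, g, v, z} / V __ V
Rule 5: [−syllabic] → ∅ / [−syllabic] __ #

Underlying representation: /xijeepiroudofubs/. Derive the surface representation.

Rule 1 (degemination): no segment meets the environment; /xijeepiroudofubs/ is unchanged.
Rule 2 (intervocalic voicing): /p/ is a voiceless stop between vowels /e/ and /i/, so it voices to [b]. /xijeepiroudofubs/ → xijeebiroudofubs.
Rule 3 (intervocalic spirantization): /b/ is a stop between vowels /e/ and /i/, so it spirantizes to the fricative [v]. /d/ is a stop between vowels /u/ and /o/, so it spirantizes to the fricative [z]. /xijeebiroudofubs/ → xijeevirouzofubs.
Rule 4 (intervocalic voicing): /f/ is a voiceless obstruent between vowels /o/ and /u/, so it voices to [v]. /xijeevirouzofubs/ → xijeevirouzovubs.
Rule 5 (final cluster simplification): /s/ is the second consonant of a word-final cluster /bs/, so it deletes. /xijeevirouzovubs/ → xijeevirouzovub.

xijeevirouzovub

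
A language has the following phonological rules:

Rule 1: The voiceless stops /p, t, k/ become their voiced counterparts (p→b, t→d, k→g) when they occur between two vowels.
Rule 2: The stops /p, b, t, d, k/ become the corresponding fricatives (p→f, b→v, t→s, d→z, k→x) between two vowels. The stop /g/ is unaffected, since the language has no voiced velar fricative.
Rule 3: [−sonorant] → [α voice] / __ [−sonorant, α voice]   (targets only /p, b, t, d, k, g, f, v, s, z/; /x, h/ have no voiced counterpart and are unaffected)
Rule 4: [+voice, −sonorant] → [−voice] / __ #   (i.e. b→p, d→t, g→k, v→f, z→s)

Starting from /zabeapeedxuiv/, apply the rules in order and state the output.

zaveaveetxuif

Rule 1 (intervocalic voicing): /p/ is a voiceless stop between vowels /a/ and /e/, so it voices to [b]. /zabeapeedxuiv/ → zabeabeedxuiv.
Rule 2 (intervocalic spirantization): /b/ is a stop between vowels /a/ and /e/, so it spirantizes to the fricative [v]. /b/ is a stop between vowels /a/ and /e/, so it spirantizes to the fricative [v]. /zabeabeedxuiv/ → zaveaveedxuiv.
Rule 3 (regressive voicing assimilation): /d/ precedes the voiceless obstruent /x/, so it devoices to [t] by assimilation. /zaveaveedxuiv/ → zaveaveetxuiv.
Rule 4 (final devoicing): /v/ is a voiced obstruent in word-final position, so it devoices to [f]. /zaveaveetxuiv/ → zaveaveetxuif.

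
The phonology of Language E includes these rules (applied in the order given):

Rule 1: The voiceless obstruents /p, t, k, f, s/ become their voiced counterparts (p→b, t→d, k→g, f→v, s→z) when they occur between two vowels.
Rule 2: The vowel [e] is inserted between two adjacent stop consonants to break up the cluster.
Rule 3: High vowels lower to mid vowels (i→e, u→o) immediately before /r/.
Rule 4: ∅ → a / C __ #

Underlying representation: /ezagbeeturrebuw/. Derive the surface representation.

ezagebeedorrebuwa

Rule 1 (intervocalic voicing): /t/ is a voiceless obstruent between vowels /e/ and /u/, so it voices to [d]. /ezagbeeturrebuw/ → ezagbeedurrebuw.
Rule 2 (stop-cluster e-epenthesis): /g/ and /b/ form a stop–stop cluster, so [e] is inserted between them. /ezagbeedurrebuw/ → ezagebeedurrebuw.
Rule 3 (pre-rhotic lowering): /u/ is a high vowel immediately before /r/, so it lowers to [o]. /ezagebeedurrebuw/ → ezagebeedorrebuw.
Rule 4 (final a-epenthesis): the form ends in the consonant /w/, so [a] is inserted word-finally. /ezagebeedorrebuw/ → ezagebeedorrebuwa.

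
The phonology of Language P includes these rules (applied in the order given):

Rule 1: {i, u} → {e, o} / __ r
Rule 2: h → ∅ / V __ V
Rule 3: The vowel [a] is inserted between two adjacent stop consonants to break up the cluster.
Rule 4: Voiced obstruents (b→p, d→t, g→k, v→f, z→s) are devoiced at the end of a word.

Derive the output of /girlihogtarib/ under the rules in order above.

gerliogatarip

Rule 1 (pre-rhotic lowering): /i/ is a high vowel immediately before /r/, so it lowers to [e]. /girlihogtarib/ → gerlihogtarib.
Rule 2 (intervocalic h-deletion): /h/ occurs between vowels /i/ and /o/, so it deletes. /gerlihogtarib/ → gerliogtarib.
Rule 3 (stop-cluster a-epenthesis): /g/ and /t/ form a stop–stop cluster, so [a] is inserted between them. /gerliogtarib/ → gerliogatarib.
Rule 4 (final devoicing): /b/ is a voiced obstruent in word-final position, so it devoices to [p]. /gerliogatarib/ → gerliogatarip.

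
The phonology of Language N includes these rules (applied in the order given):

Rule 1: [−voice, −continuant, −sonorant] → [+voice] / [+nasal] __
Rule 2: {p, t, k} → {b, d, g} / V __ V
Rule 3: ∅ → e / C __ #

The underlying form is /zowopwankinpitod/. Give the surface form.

Rule 1 (post-nasal voicing): /k/ is a voiceless stop immediately after the nasal /n/, so it voices to [g]. /p/ is a voiceless stop immediately after the nasal /n/, so it voices to [b]. /zowopwankinpitod/ → zowopwanginbitod.
Rule 2 (intervocalic voicing): /t/ is a voiceless stop between vowels /i/ and /o/, so it voices to [d]. /zowopwanginbitod/ → zowopwanginbidod.
Rule 3 (final e-epenthesis): the form ends in the consonant /d/, so [e] is inserted word-finally. /zowopwanginbidod/ → zowopwanginbidode.

zowopwanginbidode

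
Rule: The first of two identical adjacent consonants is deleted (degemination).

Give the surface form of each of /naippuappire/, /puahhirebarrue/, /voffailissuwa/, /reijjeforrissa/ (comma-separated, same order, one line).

/naippuappire/: /pp/ is a geminate; the first /p/ deletes. /pp/ is a geminate; the first /p/ deletes. → [naipuapire].
/puahhirebarrue/: /hh/ is a geminate; the first /h/ deletes. /rr/ is a geminate; the first /r/ deletes. → [puahirebarue].
/voffailissuwa/: /ff/ is a geminate; the first /f/ deletes. /ss/ is a geminate; the first /s/ deletes. → [vofailisuwa].
/reijjeforrissa/: /jj/ is a geminate; the first /j/ deletes. /rr/ is a geminate; the first /r/ deletes. /ss/ is a geminate; the first /s/ deletes. → [reijeforisa].

naipuapire, puahirebarue, vofailisuwa, reijeforisa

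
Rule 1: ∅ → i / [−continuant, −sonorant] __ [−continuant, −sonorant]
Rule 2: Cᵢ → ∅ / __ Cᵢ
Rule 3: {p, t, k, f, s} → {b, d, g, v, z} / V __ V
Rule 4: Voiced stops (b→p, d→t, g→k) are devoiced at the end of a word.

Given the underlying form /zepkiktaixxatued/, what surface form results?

zebigigidaixaduet

Rule 1 (stop-cluster i-epenthesis): /p/ and /k/ form a stop–stop cluster, so [i] is inserted between them. /k/ and /t/ form a stop–stop cluster, so [i] is inserted between them. /zepkiktaixxatued/ → zepikikitaixxatued.
Rule 2 (degemination): /xx/ is a geminate; the first /x/ deletes. /zepikikitaixxatued/ → zepikikitaixatued.
Rule 3 (intervocalic voicing): /p/ is a voiceless obstruent between vowels /e/ and /i/, so it voices to [b]. /k/ is a voiceless obstruent between vowels /i/ and /i/, so it voices to [g]. /k/ is a voiceless obstruent between vowels /i/ and /i/, so it voices to [g]. /t/ is a voiceless obstruent between vowels /i/ and /a/, so it voices to [d]. /t/ is a voiceless obstruent between vowels /a/ and /u/, so it voices to [d]. /zepikikitaixatued/ → zebigigidaixadued.
Rule 4 (final devoicing): /d/ is a voiced stop in word-final position, so it devoices to [t]. /zebigigidaixadued/ → zebigigidaixaduet.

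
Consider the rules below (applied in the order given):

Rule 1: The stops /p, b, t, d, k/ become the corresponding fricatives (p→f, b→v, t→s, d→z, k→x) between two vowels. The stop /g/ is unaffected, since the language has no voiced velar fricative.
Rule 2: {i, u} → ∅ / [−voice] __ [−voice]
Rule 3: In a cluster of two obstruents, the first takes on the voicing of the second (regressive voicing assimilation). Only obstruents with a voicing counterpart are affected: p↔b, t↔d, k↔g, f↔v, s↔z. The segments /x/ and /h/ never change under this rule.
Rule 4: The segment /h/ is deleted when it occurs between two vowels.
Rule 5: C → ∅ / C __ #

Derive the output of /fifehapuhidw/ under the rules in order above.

Rule 1 (intervocalic spirantization): /p/ is a stop between vowels /a/ and /u/, so it spirantizes to the fricative [f]. /fifehapuhidw/ → fifehafuhidw.
Rule 2 (high vowel syncope): /i/ is a high vowel flanked by voiceless consonants /f/ and /f/, so it deletes. /u/ is a high vowel flanked by voiceless consonants /f/ and /h/, so it deletes. /fifehafuhidw/ → ffehafhidw.
Rule 3 (regressive voicing assimilation): no segment meets the environment; /ffehafhidw/ is unchanged.
Rule 4 (intervocalic h-deletion): /h/ occurs between vowels /e/ and /a/, so it deletes. /ffehafhidw/ → ffeafhidw.
Rule 5 (final cluster simplification): /w/ is the second consonant of a word-final cluster /dw/, so it deletes. /ffeafhidw/ → ffeafhid.

ffeafhid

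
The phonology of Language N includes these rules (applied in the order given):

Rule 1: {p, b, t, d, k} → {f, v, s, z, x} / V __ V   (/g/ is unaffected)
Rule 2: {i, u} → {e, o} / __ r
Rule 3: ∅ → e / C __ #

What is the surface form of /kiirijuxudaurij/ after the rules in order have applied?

kierijuxuzaorije

Rule 1 (intervocalic spirantization): /d/ is a stop between vowels /u/ and /a/, so it spirantizes to the fricative [z]. /kiirijuxudaurij/ → kiirijuxuzaurij.
Rule 2 (pre-rhotic lowering): /i/ is a high vowel immediately before /r/, so it lowers to [e]. /u/ is a high vowel immediately before /r/, so it lowers to [o]. /kiirijuxuzaurij/ → kierijuxuzaorij.
Rule 3 (final e-epenthesis): the form ends in the consonant /j/, so [e] is inserted word-finally. /kierijuxuzaorij/ → kierijuxuzaorije.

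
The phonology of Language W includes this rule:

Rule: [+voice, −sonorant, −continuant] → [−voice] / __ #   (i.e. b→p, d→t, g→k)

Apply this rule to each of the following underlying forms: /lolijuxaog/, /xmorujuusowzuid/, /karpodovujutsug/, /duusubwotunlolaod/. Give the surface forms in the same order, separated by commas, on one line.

lolijuxaok, xmorujuusowzuit, karpodovujutsuk, duusubwotunlolaot

/lolijuxaog/: /g/ is a voiced stop in word-final position, so it devoices to [k]. → [lolijuxaok].
/xmorujuusowzuid/: /d/ is a voiced stop in word-final position, so it devoices to [t]. → [xmorujuusowzuit].
/karpodovujutsug/: /g/ is a voiced stop in word-final position, so it devoices to [k]. → [karpodovujutsuk].
/duusubwotunlolaod/: /d/ is a voiced stop in word-final position, so it devoices to [t]. → [duusubwotunlolaot].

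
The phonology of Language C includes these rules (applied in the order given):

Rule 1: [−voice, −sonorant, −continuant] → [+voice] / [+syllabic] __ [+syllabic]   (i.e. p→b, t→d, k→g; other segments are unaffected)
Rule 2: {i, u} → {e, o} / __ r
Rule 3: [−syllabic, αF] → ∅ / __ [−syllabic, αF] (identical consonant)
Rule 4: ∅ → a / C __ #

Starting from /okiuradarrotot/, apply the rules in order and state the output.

ogioradarodota

Rule 1 (intervocalic voicing): /k/ is a voiceless stop between vowels /o/ and /i/, so it voices to [g]. /t/ is a voiceless stop between vowels /o/ and /o/, so it voices to [d]. /okiuradarrotot/ → ogiuradarrodot.
Rule 2 (pre-rhotic lowering): /u/ is a high vowel immediately before /r/, so it lowers to [o]. /ogiuradarrodot/ → ogioradarrodot.
Rule 3 (degemination): /rr/ is a geminate; the first /r/ deletes. /ogioradarrodot/ → ogioradarodot.
Rule 4 (final a-epenthesis): the form ends in the consonant /t/, so [a] is inserted word-finally. /ogioradarodot/ → ogioradarodota.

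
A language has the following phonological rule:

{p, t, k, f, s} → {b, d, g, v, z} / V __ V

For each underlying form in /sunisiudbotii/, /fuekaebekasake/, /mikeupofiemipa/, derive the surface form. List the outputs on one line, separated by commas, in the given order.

/sunisiudbotii/: /s/ is a voiceless obstruent between vowels /i/ and /i/, so it voices to [z]. /t/ is a voiceless obstruent between vowels /o/ and /i/, so it voices to [d]. → [suniziudbodii].
/fuekaebekasake/: /k/ is a voiceless obstruent between vowels /e/ and /a/, so it voices to [g]. /k/ is a voiceless obstruent between vowels /e/ and /a/, so it voices to [g]. /s/ is a voiceless obstruent between vowels /a/ and /a/, so it voices to [z]. /k/ is a voiceless obstruent between vowels /a/ and /e/, so it voices to [g]. → [fuegaebegazage].
/mikeupofiemipa/: /k/ is a voiceless obstruent between vowels /i/ and /e/, so it voices to [g]. /p/ is a voiceless obstruent between vowels /u/ and /o/, so it voices to [b]. /f/ is a voiceless obstruent between vowels /o/ and /i/, so it voices to [v]. /p/ is a voiceless obstruent between vowels /i/ and /a/, so it voices to [b]. → [migeuboviemiba].

suniziudbodii, fuegaebegazage, migeuboviemiba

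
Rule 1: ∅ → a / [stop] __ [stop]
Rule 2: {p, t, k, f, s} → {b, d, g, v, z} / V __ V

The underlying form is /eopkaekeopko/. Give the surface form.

Rule 1 (stop-cluster a-epenthesis): /p/ and /k/ form a stop–stop cluster, so [a] is inserted between them. /p/ and /k/ form a stop–stop cluster, so [a] is inserted between them. /eopkaekeopko/ → eopakaekeopako.
Rule 2 (intervocalic voicing): /p/ is a voiceless obstruent between vowels /o/ and /a/, so it voices to [b]. /k/ is a voiceless obstruent between vowels /a/ and /a/, so it voices to [g]. /k/ is a voiceless obstruent between vowels /e/ and /e/, so it voices to [g]. /p/ is a voiceless obstruent between vowels /o/ and /a/, so it voices to [b]. /k/ is a voiceless obstruent between vowels /a/ and /o/, so it voices to [g]. /eopakaekeopako/ → eobagaegeobago.

eobagaegeobago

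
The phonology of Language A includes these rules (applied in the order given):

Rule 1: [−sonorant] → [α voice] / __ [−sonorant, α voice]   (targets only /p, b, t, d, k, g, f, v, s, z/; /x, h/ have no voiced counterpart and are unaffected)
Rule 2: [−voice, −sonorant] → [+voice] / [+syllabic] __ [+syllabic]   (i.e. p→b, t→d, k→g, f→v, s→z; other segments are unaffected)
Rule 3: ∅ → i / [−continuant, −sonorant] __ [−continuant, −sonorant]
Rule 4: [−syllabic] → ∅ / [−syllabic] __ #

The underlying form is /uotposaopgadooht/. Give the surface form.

Rule 1 (regressive voicing assimilation): /p/ precedes the voiced obstruent /g/, so it voices to [b] by assimilation. /uotposaopgadooht/ → uotposaobgadooht.
Rule 2 (intervocalic voicing): /s/ is a voiceless obstruent between vowels /o/ and /a/, so it voices to [z]. /uotposaobgadooht/ → uotpozaobgadooht.
Rule 3 (stop-cluster i-epenthesis): /t/ and /p/ form a stop–stop cluster, so [i] is inserted between them. /b/ and /g/ form a stop–stop cluster, so [i] is inserted between them. /uotpozaobgadooht/ → uotipozaobigadooht.
Rule 4 (final cluster simplification): /t/ is the second consonant of a word-final cluster /ht/, so it deletes. /uotipozaobigadooht/ → uotipozaobigadooh.

uotipozaobigadooh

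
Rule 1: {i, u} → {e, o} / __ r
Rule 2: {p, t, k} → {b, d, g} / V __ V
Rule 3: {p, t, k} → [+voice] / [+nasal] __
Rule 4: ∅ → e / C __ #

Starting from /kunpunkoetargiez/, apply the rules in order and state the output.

Rule 1 (pre-rhotic lowering): no segment meets the environment; /kunpunkoetargiez/ is unchanged.
Rule 2 (intervocalic voicing): /t/ is a voiceless stop between vowels /e/ and /a/, so it voices to [d]. /kunpunkoetargiez/ → kunpunkoedargiez.
Rule 3 (post-nasal voicing): /p/ is a voiceless stop immediately after the nasal /n/, so it voices to [b]. /k/ is a voiceless stop immediately after the nasal /n/, so it voices to [g]. /kunpunkoedargiez/ → kunbungoedargiez.
Rule 4 (final e-epenthesis): the form ends in the consonant /z/, so [e] is inserted word-finally. /kunbungoedargiez/ → kunbungoedargieze.

kunbungoedargieze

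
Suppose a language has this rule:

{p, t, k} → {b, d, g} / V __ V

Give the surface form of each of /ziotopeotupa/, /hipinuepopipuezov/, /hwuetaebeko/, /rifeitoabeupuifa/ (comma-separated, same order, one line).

/ziotopeotupa/: /t/ is a voiceless stop between vowels /o/ and /o/, so it voices to [d]. /p/ is a voiceless stop between vowels /o/ and /e/, so it voices to [b]. /t/ is a voiceless stop between vowels /o/ and /u/, so it voices to [d]. /p/ is a voiceless stop between vowels /u/ and /a/, so it voices to [b]. → [ziodobeoduba].
/hipinuepopipuezov/: /p/ is a voiceless stop between vowels /i/ and /i/, so it voices to [b]. /p/ is a voiceless stop between vowels /e/ and /o/, so it voices to [b]. /p/ is a voiceless stop between vowels /o/ and /i/, so it voices to [b]. /p/ is a voiceless stop between vowels /i/ and /u/, so it voices to [b]. → [hibinuebobibuezov].
/hwuetaebeko/: /t/ is a voiceless stop between vowels /e/ and /a/, so it voices to [d]. /k/ is a voiceless stop between vowels /e/ and /o/, so it voices to [g]. → [hwuedaebego].
/rifeitoabeupuifa/: /t/ is a voiceless stop between vowels /i/ and /o/, so it voices to [d]. /p/ is a voiceless stop between vowels /u/ and /u/, so it voices to [b]. → [rifeidoabeubuifa].

ziodobeoduba, hibinuebobibuezov, hwuedaebego, rifeidoabeubuifa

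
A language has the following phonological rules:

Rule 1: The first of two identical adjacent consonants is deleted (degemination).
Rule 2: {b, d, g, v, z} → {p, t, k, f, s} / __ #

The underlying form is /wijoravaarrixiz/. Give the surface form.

wijoravaarixis

Rule 1 (degemination): /rr/ is a geminate; the first /r/ deletes. /wijoravaarrixiz/ → wijoravaarixiz.
Rule 2 (final devoicing): /z/ is a voiced obstruent in word-final position, so it devoices to [s]. /wijoravaarixiz/ → wijoravaarixis.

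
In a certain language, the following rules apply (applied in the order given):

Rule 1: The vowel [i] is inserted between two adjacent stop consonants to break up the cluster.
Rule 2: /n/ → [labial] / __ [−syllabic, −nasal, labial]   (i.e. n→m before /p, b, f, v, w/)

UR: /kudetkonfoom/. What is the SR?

Rule 1 (stop-cluster i-epenthesis): /t/ and /k/ form a stop–stop cluster, so [i] is inserted between them. /kudetkonfoom/ → kudetikonfoom.
Rule 2 (nasal place assimilation): /n/ precedes the labial consonant /f/, so it assimilates in place to [m]. /kudetikonfoom/ → kudetikomfoom.

kudetikomfoom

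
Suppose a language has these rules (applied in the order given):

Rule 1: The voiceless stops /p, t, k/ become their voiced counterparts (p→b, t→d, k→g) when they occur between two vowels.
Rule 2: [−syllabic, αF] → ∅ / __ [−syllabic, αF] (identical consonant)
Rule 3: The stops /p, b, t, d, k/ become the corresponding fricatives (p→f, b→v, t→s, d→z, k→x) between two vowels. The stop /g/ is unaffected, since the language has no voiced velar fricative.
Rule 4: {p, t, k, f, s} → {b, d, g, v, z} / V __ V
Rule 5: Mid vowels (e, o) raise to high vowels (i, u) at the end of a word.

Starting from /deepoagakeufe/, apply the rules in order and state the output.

Rule 1 (intervocalic voicing): /p/ is a voiceless stop between vowels /e/ and /o/, so it voices to [b]. /k/ is a voiceless stop between vowels /a/ and /e/, so it voices to [g]. /deepoagakeufe/ → deeboagageufe.
Rule 2 (degemination): no segment meets the environment; /deeboagageufe/ is unchanged.
Rule 3 (intervocalic spirantization): /b/ is a stop between vowels /e/ and /o/, so it spirantizes to the fricative [v]. /deeboagageufe/ → deevoagageufe.
Rule 4 (intervocalic voicing): /f/ is a voiceless obstruent between vowels /u/ and /e/, so it voices to [v]. /deevoagageufe/ → deevoagageuve.
Rule 5 (final vowel raising): /e/ is a mid vowel in word-final position, so it raises to [i]. /deevoagageuve/ → deevoagageuvi.

deevoagageuvi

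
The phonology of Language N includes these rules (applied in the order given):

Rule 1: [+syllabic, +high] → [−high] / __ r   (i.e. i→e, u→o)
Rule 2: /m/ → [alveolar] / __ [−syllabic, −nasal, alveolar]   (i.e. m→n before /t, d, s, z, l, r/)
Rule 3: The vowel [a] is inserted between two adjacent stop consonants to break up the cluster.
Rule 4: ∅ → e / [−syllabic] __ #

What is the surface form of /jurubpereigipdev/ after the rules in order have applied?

Rule 1 (pre-rhotic lowering): /u/ is a high vowel immediately before /r/, so it lowers to [o]. /jurubpereigipdev/ → jorubpereigipdev.
Rule 2 (nasal place assimilation): no segment meets the environment; /jorubpereigipdev/ is unchanged.
Rule 3 (stop-cluster a-epenthesis): /b/ and /p/ form a stop–stop cluster, so [a] is inserted between them. /p/ and /d/ form a stop–stop cluster, so [a] is inserted between them. /jorubpereigipdev/ → jorubapereigipadev.
Rule 4 (final e-epenthesis): the form ends in the consonant /v/, so [e] is inserted word-finally. /jorubapereigipadev/ → jorubapereigipadeve.

jorubapereigipadeve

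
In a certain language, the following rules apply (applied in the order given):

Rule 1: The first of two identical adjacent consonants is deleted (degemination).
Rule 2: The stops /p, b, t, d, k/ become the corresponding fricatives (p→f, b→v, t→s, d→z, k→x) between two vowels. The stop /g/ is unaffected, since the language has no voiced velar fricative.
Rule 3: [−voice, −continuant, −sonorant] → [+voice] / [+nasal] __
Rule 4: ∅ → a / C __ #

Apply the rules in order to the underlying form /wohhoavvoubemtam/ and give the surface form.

Rule 1 (degemination): /hh/ is a geminate; the first /h/ deletes. /vv/ is a geminate; the first /v/ deletes. /wohhoavvoubemtam/ → wohoavoubemtam.
Rule 2 (intervocalic spirantization): /b/ is a stop between vowels /u/ and /e/, so it spirantizes to the fricative [v]. /wohoavoubemtam/ → wohoavouvemtam.
Rule 3 (post-nasal voicing): /t/ is a voiceless stop immediately after the nasal /m/, so it voices to [d]. /wohoavouvemtam/ → wohoavouvemdam.
Rule 4 (final a-epenthesis): the form ends in the consonant /m/, so [a] is inserted word-finally. /wohoavouvemdam/ → wohoavouvemdama.

wohoavouvemdama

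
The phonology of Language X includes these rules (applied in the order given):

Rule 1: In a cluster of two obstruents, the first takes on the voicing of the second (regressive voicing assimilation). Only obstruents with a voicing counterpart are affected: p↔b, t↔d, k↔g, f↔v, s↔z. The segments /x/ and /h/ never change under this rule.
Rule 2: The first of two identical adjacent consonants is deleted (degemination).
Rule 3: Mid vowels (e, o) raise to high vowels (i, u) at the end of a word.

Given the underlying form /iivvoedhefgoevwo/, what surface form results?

iivoethevgoevwu

Rule 1 (regressive voicing assimilation): /d/ precedes the voiceless obstruent /h/, so it devoices to [t] by assimilation. /f/ precedes the voiced obstruent /g/, so it voices to [v] by assimilation. /iivvoedhefgoevwo/ → iivvoethevgoevwo.
Rule 2 (degemination): /vv/ is a geminate; the first /v/ deletes. /iivvoethevgoevwo/ → iivoethevgoevwo.
Rule 3 (final vowel raising): /o/ is a mid vowel in word-final position, so it raises to [u]. /iivoethevgoevwo/ → iivoethevgoevwu.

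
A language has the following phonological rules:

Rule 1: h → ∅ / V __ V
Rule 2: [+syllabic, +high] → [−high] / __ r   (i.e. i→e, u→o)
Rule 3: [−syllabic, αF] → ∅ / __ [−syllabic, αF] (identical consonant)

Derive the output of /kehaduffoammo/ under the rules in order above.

keadufoamo

Rule 1 (intervocalic h-deletion): /h/ occurs between vowels /e/ and /a/, so it deletes. /kehaduffoammo/ → keaduffoammo.
Rule 2 (pre-rhotic lowering): no segment meets the environment; /keaduffoammo/ is unchanged.
Rule 3 (degemination): /ff/ is a geminate; the first /f/ deletes. /mm/ is a geminate; the first /m/ deletes. /keaduffoammo/ → keadufoamo.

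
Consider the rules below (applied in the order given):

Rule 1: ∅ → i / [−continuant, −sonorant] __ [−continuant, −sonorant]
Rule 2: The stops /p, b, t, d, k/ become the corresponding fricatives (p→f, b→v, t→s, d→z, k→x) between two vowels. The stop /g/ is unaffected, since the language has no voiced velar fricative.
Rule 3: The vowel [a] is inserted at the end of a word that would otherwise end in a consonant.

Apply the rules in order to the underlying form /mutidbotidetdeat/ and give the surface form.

Rule 1 (stop-cluster i-epenthesis): /d/ and /b/ form a stop–stop cluster, so [i] is inserted between them. /t/ and /d/ form a stop–stop cluster, so [i] is inserted between them. /mutidbotidetdeat/ → mutidibotidetideat.
Rule 2 (intervocalic spirantization): /t/ is a stop between vowels /u/ and /i/, so it spirantizes to the fricative [s]. /d/ is a stop between vowels /i/ and /i/, so it spirantizes to the fricative [z]. /b/ is a stop between vowels /i/ and /o/, so it spirantizes to the fricative [v]. /t/ is a stop between vowels /o/ and /i/, so it spirantizes to the fricative [s]. /d/ is a stop between vowels /i/ and /e/, so it spirantizes to the fricative [z]. /t/ is a stop between vowels /e/ and /i/, so it spirantizes to the fricative [s]. /d/ is a stop between vowels /i/ and /e/, so it spirantizes to the fricative [z]. /mutidibotidetideat/ → musizivosizesizeat.
Rule 3 (final a-epenthesis): the form ends in the consonant /t/, so [a] is inserted word-finally. /musizivosizesizeat/ → musizivosizesizeata.

musizivosizesizeata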